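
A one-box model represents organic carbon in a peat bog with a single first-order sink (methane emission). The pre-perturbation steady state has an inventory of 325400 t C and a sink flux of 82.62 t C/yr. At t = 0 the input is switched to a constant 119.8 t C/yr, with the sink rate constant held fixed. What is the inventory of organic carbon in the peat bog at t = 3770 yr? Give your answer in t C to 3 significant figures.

416000 t C

Residence time τ = M₀/F₀ = 3939 yr. The eventual steady state is M_∞ = M₀·(F₁/F₀) = 325400 × 119.8/82.62 = 471830 t C.
The anomaly ΔM(t) = M(t) − M_∞ decays as ΔM₀·e^(−t/τ) with ΔM₀ = 325400 − 471830 = −146400 t C.
At t = 3770 yr, e^(−t/τ) = e^(−0.9572) = 0.3840, so ΔM = −56220 t C and M = 471830 − 56220 = 415610 t C.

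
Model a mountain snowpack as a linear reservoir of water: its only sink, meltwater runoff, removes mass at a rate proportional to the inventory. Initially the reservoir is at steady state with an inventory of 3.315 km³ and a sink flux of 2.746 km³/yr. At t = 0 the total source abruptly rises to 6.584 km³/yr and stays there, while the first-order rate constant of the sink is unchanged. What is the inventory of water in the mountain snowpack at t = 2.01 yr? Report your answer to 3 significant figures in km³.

7.07 km³

The sink rate constant is k = F₀/M₀ = 2.746/3.315 = 0.8284 yr⁻¹.
Solving dM/dt = F₁ − kM with M(0) = M₀ gives M(t) = F₁/k + (M₀ − F₁/k)·e^(−kt).
F₁/k = 6.584/0.8284 = 7.9483 km³; kt = 0.8284 × 2.01 = 1.665, e^(−kt) = 0.1892.
M(2.01) = 7.9483 + (3.315 − 7.9483) × 0.1892 = 7.9483 − 0.8766 = 7.0717 km³.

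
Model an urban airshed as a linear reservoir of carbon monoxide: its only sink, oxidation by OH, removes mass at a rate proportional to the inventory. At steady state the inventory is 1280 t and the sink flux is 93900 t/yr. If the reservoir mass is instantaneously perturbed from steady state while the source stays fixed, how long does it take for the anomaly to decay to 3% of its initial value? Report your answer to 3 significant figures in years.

For a linear reservoir the anomaly decays as exp(−t/τ) with τ = M/F = 1280/93900 = 0.01363 yr.
exp(−t/τ) = 0.03 ⇒ t = −τ ln(0.03) = 0.01363 × 3.507 = 0.04780 yr.

0.0478 yr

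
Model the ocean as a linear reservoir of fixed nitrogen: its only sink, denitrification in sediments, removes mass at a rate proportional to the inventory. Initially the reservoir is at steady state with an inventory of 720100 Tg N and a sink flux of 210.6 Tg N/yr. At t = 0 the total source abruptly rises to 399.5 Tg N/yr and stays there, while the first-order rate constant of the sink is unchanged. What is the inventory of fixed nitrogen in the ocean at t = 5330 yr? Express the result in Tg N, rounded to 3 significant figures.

τ = M₀/F₀ = 720100/210.6 = 3419 yr; rate constant k = 1/τ.
New steady state M_∞ = F₁/k = F₁·τ = 399.5 × 3419 = 1.3660×10^6 Tg N.
M(t) = M_∞ + (M₀ − M_∞)·e^(−t/τ); t/τ = 5330/3419 = 1.559, so e^(−t/τ) = 0.2104.
M(t) = 1.3660×10^6 − 645900 × 0.2104 = 1.2301×10^6 Tg N.

1.23×10^6 Tg N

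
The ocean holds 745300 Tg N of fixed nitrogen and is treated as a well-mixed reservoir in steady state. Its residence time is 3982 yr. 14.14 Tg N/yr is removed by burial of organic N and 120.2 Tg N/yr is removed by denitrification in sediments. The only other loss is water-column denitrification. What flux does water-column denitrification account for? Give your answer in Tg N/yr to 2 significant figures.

Total removal F = M/τ = 745300 / 3982 = 187.2 Tg N/yr.
Water-column denitrification = F − (14.14 + 120.2) = 187.2 − 134.3 = 52.83 Tg N/yr.

53 Tg N/yr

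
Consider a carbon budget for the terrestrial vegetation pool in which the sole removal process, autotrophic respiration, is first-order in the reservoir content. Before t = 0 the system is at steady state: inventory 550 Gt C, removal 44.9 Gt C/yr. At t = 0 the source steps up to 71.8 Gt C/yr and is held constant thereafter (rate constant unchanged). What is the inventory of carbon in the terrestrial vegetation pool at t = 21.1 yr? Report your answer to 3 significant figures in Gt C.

821 Gt C

The sink rate constant is k = F₀/M₀ = 44.9/550 = 0.08164 yr⁻¹.
Solving dM/dt = F₁ − kM with M(0) = M₀ gives M(t) = F₁/k + (M₀ − F₁/k)·e^(−kt).
F₁/k = 71.8/0.08164 = 879.51 Gt C; kt = 0.08164 × 21.1 = 1.723, e^(−kt) = 0.1786.
M(21.1) = 879.51 + (550 − 879.51) × 0.1786 = 879.51 − 58.86 = 820.65 Gt C.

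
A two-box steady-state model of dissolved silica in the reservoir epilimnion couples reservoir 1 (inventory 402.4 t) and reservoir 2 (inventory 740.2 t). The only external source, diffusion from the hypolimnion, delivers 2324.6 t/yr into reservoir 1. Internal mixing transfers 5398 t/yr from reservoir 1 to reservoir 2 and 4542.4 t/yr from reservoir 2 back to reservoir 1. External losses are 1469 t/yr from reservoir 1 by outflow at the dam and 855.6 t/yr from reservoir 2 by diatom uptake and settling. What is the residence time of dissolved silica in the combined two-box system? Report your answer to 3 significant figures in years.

0.492 yr

For the system as a whole, the A↔B exchange is internal and contributes nothing to the throughput; only the external sinks remove mass.
M_total = 402.4 + 740.2 = 1142.6 t.
ΣF_external_out = 1469 + 855.6 = 2324.6 t/yr.
τ = M_total / ΣF_ext = 1142.6 / 2324.6 = 0.4915 yr.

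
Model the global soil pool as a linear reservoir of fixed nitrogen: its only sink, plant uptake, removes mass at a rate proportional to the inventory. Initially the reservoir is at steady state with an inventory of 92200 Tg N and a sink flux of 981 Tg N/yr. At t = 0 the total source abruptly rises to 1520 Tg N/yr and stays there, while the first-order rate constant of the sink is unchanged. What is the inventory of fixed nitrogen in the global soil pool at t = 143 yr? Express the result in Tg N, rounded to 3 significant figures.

132000 Tg N

Residence time τ = M₀/F₀ = 93.99 yr. The eventual steady state is M_∞ = M₀·(F₁/F₀) = 92200 × 1520/981 = 142860 Tg N.
The anomaly ΔM(t) = M(t) − M_∞ decays as ΔM₀·e^(−t/τ) with ΔM₀ = 92200 − 142860 = −50660 Tg N.
At t = 143 yr, e^(−t/τ) = e^(−1.522) = 0.2184, so ΔM = −11060 Tg N and M = 142860 − 11060 = 131800 Tg N.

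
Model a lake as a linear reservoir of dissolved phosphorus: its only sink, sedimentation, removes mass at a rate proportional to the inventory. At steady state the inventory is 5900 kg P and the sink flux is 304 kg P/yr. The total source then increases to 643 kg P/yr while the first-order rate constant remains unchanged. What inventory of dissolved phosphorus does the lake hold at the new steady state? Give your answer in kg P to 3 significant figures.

12500 kg P

Rate constant k = F/M = 304 / 5900 = 0.05153 yr⁻¹.
At the new steady state, source = k·M_new ⇒ M_new = 643 / 0.05153 = 12480 kg P.
(Equivalently M_new = M × F_new/F_old = 5900 × 643/304.)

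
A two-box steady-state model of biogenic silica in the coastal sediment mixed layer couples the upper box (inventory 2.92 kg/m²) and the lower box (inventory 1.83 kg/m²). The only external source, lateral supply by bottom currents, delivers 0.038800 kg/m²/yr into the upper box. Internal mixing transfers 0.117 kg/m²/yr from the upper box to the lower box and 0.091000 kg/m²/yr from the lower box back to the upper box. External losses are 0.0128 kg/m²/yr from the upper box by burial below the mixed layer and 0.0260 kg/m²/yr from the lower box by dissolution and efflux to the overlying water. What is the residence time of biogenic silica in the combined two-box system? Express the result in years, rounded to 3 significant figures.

Treat the two boxes together as one reservoir: the mixing fluxes between them are internal recycling, so τ = ΣM / Σ(external losses).
M_total = 2.92 + 1.83 = 4.7500 kg/m².
ΣF_external_out = 0.0128 + 0.0260 = 0.038800 kg/m²/yr.
τ = M_total / ΣF_ext = 4.7500 / 0.038800 = 122.4 yr.

122 yr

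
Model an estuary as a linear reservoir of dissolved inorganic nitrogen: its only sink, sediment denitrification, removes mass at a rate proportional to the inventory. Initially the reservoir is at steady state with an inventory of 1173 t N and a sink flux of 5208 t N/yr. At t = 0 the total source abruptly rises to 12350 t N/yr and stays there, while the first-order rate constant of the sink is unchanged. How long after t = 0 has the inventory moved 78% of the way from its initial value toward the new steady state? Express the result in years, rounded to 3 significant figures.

τ = M₀/F₀ = 1173/5208 = 0.2252 yr.
The remaining gap fraction is e^(−t/τ); 78% covered ⇒ e^(−t/τ) = 0.220.
t = −τ ln(0.220) = 0.2252 × 1.514 = 0.3410 yr.

0.341 yr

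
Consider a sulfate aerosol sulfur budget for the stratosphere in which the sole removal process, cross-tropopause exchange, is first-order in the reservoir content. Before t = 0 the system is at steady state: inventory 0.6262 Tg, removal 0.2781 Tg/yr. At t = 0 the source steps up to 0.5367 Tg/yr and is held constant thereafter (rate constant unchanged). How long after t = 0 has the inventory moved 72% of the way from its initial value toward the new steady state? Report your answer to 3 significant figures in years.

2.87 yr

τ = M₀/F₀ = 0.6262/0.2781 = 2.252 yr.
The remaining gap fraction is e^(−t/τ); 72% covered ⇒ e^(−t/τ) = 0.280.
t = −τ ln(0.280) = 2.252 × 1.273 = 2.866 yr.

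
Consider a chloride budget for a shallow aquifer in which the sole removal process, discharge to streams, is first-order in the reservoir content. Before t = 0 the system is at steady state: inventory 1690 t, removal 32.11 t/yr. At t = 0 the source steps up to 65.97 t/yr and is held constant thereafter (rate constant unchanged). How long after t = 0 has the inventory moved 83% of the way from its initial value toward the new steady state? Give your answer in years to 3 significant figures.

τ = M₀/F₀ = 1690/32.11 = 52.63 yr.
The remaining gap fraction is e^(−t/τ); 83% covered ⇒ e^(−t/τ) = 0.170.
t = −τ ln(0.170) = 52.63 × 1.772 = 93.26 yr.

93.3 yr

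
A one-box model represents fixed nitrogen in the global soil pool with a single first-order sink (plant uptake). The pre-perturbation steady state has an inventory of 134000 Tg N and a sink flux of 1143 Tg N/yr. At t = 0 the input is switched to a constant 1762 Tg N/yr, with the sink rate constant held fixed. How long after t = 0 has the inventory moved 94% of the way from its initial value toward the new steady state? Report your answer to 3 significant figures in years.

τ = M₀/F₀ = 134000/1143 = 117.2 yr.
The remaining gap fraction is e^(−t/τ); 94% covered ⇒ e^(−t/τ) = 0.0600.
t = −τ ln(0.0600) = 117.2 × 2.813 = 329.8 yr.

330 yr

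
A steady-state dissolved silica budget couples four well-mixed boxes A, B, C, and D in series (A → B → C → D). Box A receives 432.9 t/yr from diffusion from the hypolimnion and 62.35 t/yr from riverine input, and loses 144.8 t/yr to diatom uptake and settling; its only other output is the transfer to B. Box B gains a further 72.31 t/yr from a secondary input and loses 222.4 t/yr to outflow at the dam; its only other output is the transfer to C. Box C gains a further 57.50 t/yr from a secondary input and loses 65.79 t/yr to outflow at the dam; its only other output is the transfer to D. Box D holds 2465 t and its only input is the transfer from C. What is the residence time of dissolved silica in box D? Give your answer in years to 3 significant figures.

12.8 yr

Box A: F(A→B) = (432.9 + 62.35) − 144.8 = 350.45 t/yr.
Box B: F(B→C) = (350.45 + 72.31) − 222.4 = 200.36 t/yr.
Box C: F(C→D) = (200.36 + 57.50) − 65.79 = 192.07 t/yr.
Box D throughput = its input = 192.07 t/yr; τ = 2465 / 192.07 = 12.83 yr.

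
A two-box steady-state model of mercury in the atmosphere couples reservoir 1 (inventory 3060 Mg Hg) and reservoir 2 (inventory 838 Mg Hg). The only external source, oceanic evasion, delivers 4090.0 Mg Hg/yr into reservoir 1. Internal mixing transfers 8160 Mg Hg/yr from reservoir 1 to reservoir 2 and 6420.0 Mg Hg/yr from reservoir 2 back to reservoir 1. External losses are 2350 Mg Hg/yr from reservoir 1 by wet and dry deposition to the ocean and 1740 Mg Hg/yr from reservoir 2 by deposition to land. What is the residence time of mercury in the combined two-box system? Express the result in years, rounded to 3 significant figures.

For the system as a whole, the A↔B exchange is internal and contributes nothing to the throughput; only the external sinks remove mass.
M_total = 3060 + 838 = 3898.0 Mg Hg.
ΣF_external_out = 2350 + 1740 = 4090.0 Mg Hg/yr.
τ = M_total / ΣF_ext = 3898.0 / 4090.0 = 0.9531 yr.

0.953 yr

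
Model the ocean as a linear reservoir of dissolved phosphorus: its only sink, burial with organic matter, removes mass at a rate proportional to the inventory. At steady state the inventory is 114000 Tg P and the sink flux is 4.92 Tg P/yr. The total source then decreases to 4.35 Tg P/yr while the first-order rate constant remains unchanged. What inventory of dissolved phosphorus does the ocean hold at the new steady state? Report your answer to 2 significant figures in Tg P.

100000 Tg P

Rate constant k = F/M = 4.92 / 114000 = 4.316×10^-5 yr⁻¹.
At the new steady state, source = k·M_new ⇒ M_new = 4.35 / 4.316×10^-5 = 100800 Tg P.
(Equivalently M_new = M × F_new/F_old = 114000 × 4.35/4.92.)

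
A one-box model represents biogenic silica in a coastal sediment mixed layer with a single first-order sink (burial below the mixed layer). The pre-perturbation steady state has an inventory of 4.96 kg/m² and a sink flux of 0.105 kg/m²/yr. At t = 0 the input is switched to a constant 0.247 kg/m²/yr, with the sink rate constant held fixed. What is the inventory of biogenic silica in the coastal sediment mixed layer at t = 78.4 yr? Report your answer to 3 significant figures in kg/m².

10.4 kg/m²

τ = M₀/F₀ = 4.96/0.105 = 47.24 yr; rate constant k = 1/τ.
New steady state M_∞ = F₁/k = F₁·τ = 0.247 × 47.24 = 11.668 kg/m².
M(t) = M_∞ + (M₀ − M_∞)·e^(−t/τ); t/τ = 78.4/47.24 = 1.660, so e^(−t/τ) = 0.1902.
M(t) = 11.668 − 6.708 × 0.1902 = 10.392 kg/m².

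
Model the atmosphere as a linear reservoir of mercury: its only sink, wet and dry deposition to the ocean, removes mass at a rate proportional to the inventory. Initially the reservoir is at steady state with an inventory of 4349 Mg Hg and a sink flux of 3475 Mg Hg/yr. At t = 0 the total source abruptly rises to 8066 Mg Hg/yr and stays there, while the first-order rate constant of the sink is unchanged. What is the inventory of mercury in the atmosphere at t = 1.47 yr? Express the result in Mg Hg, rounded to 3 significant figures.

8320 Mg Hg

The sink rate constant is k = F₀/M₀ = 3475/4349 = 0.7990 yr⁻¹.
Solving dM/dt = F₁ − kM with M(0) = M₀ gives M(t) = F₁/k + (M₀ − F₁/k)·e^(−kt).
F₁/k = 8066/0.7990 = 10095 Mg Hg; kt = 0.7990 × 1.47 = 1.175, e^(−kt) = 0.3089.
M(1.47) = 10095 + (4349 − 10095) × 0.3089 = 10095 − 1775 = 8319.6 Mg Hg.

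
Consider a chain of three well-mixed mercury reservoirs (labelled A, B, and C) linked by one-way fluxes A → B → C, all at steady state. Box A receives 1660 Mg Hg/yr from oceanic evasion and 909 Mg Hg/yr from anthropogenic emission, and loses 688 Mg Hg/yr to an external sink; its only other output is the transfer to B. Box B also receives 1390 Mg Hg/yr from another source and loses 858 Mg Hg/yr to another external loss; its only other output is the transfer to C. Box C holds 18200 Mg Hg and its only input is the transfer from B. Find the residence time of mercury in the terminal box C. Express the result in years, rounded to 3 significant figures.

7.54 yr

Box A: F(A→B) = (1660 + 909) − 688 = 1881.0 Mg Hg/yr.
Box B: F(B→C) = (1881.0 + 1390) − 858 = 2413.0 Mg Hg/yr.
Box C throughput = its input = 2413.0 Mg Hg/yr; τ = 18200 / 2413.0 = 7.542 yr.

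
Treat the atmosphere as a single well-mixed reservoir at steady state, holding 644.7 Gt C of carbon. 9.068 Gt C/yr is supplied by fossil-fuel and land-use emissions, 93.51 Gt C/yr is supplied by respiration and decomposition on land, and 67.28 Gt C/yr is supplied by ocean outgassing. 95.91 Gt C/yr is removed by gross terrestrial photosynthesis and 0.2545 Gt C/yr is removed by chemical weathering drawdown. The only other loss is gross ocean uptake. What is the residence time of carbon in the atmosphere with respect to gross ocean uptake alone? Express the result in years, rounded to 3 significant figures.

At steady state ΣF_in = ΣF_out.
ΣF_in = 9.068 + 93.51 + 67.28 = 169.86 Gt C/yr.
Gross ocean uptake flux = ΣF_in − (95.91 + 0.2545) = 169.86 − 96.16 = 73.69 Gt C/yr.
τ = M / F = 644.7 / 73.69 = 8.748 yr.

8.75 yr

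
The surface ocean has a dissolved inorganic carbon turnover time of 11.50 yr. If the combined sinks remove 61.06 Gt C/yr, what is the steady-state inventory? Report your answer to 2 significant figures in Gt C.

700 Gt C

τ = M/F ⇒ M = τ × F = 11.50 × 61.06 = 702.2 Gt C.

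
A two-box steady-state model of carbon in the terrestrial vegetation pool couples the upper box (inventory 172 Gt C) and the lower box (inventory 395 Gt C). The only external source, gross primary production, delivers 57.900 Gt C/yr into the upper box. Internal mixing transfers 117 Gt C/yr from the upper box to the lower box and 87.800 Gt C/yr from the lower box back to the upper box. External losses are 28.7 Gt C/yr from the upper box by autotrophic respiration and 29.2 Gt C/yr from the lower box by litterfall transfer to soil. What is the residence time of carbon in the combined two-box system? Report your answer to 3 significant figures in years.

Treat the two boxes together as one reservoir: the mixing fluxes between them are internal recycling, so τ = ΣM / Σ(external losses).
M_total = 172 + 395 = 567.00 Gt C.
ΣF_external_out = 28.7 + 29.2 = 57.900 Gt C/yr.
τ = M_total / ΣF_ext = 567.00 / 57.900 = 9.793 yr.

9.79 yr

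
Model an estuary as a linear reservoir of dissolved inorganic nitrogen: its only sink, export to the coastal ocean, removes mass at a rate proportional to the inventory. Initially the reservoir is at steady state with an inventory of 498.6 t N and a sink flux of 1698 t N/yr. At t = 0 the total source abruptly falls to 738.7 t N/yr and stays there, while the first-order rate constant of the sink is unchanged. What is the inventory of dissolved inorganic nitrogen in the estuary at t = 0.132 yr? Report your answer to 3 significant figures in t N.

Residence time τ = M₀/F₀ = 0.2936 yr. The eventual steady state is M_∞ = M₀·(F₁/F₀) = 498.6 × 738.7/1698 = 216.91 t N.
The anomaly ΔM(t) = M(t) − M_∞ decays as ΔM₀·e^(−t/τ) with ΔM₀ = 498.6 − 216.91 = 281.7 t N.
At t = 0.132 yr, e^(−t/τ) = e^(−0.4495) = 0.6379, so ΔM = 179.7 t N and M = 216.91 + 179.7 = 396.61 t N.

397 t N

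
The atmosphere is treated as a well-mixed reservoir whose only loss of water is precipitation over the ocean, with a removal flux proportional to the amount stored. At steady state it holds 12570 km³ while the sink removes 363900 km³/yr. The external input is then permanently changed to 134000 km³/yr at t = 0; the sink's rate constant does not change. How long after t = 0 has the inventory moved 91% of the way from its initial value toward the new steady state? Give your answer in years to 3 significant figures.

τ = M₀/F₀ = 12570/363900 = 0.03454 yr.
The remaining gap fraction is e^(−t/τ); 91% covered ⇒ e^(−t/τ) = 0.0900.
t = −τ ln(0.0900) = 0.03454 × 2.408 = 0.08318 yr.

0.0832 yr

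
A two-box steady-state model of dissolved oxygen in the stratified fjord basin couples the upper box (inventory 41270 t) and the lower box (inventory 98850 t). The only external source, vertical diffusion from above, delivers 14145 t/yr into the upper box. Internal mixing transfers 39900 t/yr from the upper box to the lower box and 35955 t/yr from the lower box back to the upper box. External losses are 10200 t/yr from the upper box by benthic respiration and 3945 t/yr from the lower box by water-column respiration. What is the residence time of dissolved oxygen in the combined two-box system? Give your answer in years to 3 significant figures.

Residence time in the combined system uses the total inventory and the total *external* removal — internal exchanges between the two boxes cancel.
M_total = 41270 + 98850 = 140120 t.
ΣF_external_out = 10200 + 3945 = 14145 t/yr.
τ = M_total / ΣF_ext = 140120 / 14145 = 9.906 yr.

9.91 yr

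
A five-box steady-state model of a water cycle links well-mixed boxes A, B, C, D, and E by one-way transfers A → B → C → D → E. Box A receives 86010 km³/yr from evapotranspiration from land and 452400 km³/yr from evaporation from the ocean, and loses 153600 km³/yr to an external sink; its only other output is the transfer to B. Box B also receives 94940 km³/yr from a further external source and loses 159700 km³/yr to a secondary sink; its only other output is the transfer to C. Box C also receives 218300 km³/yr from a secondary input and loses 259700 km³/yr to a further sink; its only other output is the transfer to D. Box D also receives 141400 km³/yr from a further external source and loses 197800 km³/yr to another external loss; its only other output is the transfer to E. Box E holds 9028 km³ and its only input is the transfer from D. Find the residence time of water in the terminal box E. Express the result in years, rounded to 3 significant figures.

0.0406 yr

Box A: F(A→B) = (86010 + 452400) − 153600 = 384810 km³/yr.
Box B: F(B→C) = (384810 + 94940) − 159700 = 320050 km³/yr.
Box C: F(C→D) = (320050 + 218300) − 259700 = 278650 km³/yr.
Box D: F(D→E) = (278650 + 141400) − 197800 = 222250 km³/yr.
Box E throughput = its input = 222250 km³/yr; τ = 9028 / 222250 = 0.04062 yr.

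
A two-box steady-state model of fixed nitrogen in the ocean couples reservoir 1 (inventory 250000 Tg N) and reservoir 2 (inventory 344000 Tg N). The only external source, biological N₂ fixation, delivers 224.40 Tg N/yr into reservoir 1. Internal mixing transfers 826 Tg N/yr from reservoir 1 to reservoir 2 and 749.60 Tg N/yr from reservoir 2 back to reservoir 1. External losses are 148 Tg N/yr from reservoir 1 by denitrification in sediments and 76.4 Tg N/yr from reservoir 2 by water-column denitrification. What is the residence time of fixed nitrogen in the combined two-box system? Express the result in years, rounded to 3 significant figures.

Residence time in the combined system uses the total inventory and the total *external* removal — internal exchanges between the two boxes cancel.
M_total = 250000 + 344000 = 594000 Tg N.
ΣF_external_out = 148 + 76.4 = 224.40 Tg N/yr.
τ = M_total / ΣF_ext = 594000 / 224.40 = 2647 yr.

2650 yr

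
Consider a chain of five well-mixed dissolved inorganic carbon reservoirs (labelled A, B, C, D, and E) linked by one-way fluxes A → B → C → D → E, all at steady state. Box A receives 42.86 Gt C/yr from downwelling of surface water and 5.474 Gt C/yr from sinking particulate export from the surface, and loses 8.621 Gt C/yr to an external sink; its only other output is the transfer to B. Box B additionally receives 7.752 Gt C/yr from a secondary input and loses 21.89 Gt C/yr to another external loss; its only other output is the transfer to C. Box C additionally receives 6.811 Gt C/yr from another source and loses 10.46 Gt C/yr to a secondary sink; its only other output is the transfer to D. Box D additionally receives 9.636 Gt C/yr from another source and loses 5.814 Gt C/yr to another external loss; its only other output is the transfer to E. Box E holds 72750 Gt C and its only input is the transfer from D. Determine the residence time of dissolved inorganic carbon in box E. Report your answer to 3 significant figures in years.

2830 yr

Box A: F(A→B) = (42.86 + 5.474) − 8.621 = 39.713 Gt C/yr.
Box B: F(B→C) = (39.713 + 7.752) − 21.89 = 25.575 Gt C/yr.
Box C: F(C→D) = (25.575 + 6.811) − 10.46 = 21.926 Gt C/yr.
Box D: F(D→E) = (21.926 + 9.636) − 5.814 = 25.748 Gt C/yr.
Box E throughput = its input = 25.748 Gt C/yr; τ = 72750 / 25.748 = 2825 yr.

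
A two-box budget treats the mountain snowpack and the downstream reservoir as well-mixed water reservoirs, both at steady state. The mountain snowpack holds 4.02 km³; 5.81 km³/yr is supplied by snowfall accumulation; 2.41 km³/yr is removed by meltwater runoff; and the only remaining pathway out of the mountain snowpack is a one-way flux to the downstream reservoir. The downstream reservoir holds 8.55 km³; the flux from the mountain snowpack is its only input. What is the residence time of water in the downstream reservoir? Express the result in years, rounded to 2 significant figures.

Balance the mountain snowpack: ΣF_in = 5.8100 km³/yr.
Flux to the downstream reservoir = ΣF_in − (2.41) = 3.4000 km³/yr.
At steady state the output of the downstream reservoir equals its input, 3.4000 km³/yr.
τ = M / F = 8.55 / 3.4000 = 2.515 yr.

2.5 yr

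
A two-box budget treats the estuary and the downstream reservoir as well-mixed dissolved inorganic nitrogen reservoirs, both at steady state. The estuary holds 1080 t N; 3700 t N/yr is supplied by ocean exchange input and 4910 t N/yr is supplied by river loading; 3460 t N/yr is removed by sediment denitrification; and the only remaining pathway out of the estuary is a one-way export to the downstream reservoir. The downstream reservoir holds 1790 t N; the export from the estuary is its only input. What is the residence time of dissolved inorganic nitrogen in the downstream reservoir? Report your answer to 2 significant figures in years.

0.35 yr

Balance the estuary: ΣF_in = 3700 + 4910 = 8610.0 t N/yr.
Export to the downstream reservoir = ΣF_in − (3460) = 5150.0 t N/yr.
At steady state the output of the downstream reservoir equals its input, 5150.0 t N/yr.
τ = M / F = 1790 / 5150.0 = 0.3476 yr.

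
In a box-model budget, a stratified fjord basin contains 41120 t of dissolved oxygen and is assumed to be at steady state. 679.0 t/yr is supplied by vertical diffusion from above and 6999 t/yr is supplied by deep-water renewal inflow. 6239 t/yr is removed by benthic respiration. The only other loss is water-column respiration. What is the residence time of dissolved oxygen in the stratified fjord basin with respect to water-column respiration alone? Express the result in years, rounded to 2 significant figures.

At steady state ΣF_in = ΣF_out.
ΣF_in = 679.0 + 6999 = 7678.0 t/yr.
Water-column respiration flux = ΣF_in − (6239) = 7678.0 − 6239 = 1439 t/yr.
τ = M / F = 41120 / 1439 = 28.58 yr.

29 yr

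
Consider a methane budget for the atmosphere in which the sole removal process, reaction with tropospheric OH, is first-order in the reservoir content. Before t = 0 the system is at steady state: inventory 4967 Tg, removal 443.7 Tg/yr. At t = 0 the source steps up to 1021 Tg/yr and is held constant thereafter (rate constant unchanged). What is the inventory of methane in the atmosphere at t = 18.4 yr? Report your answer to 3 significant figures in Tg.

Residence time τ = M₀/F₀ = 11.19 yr. The eventual steady state is M_∞ = M₀·(F₁/F₀) = 4967 × 1021/443.7 = 11430 Tg.
The anomaly ΔM(t) = M(t) − M_∞ decays as ΔM₀·e^(−t/τ) with ΔM₀ = 4967 − 11430 = −6463 Tg.
At t = 18.4 yr, e^(−t/τ) = e^(−1.644) = 0.1933, so ΔM = −1249 Tg and M = 11430 − 1249 = 10181 Tg.

10200 Tg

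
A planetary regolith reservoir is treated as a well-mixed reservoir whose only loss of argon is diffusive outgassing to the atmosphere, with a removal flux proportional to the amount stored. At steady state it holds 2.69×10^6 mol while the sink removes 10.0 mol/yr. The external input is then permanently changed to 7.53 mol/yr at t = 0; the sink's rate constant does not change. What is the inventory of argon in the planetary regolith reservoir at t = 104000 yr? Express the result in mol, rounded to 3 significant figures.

2.48×10^6 mol

The sink rate constant is k = F₀/M₀ = 10.0/2.69×10^6 = 3.717×10^-6 yr⁻¹.
Solving dM/dt = F₁ − kM with M(0) = M₀ gives M(t) = F₁/k + (M₀ − F₁/k)·e^(−kt).
F₁/k = 7.53/3.717×10^-6 = 2.0256×10^6 mol; kt = 3.717×10^-6 × 104000 = 0.3866, e^(−kt) = 0.6794.
M(104000) = 2.0256×10^6 + (2.69×10^6 − 2.0256×10^6) × 0.6794 = 2.0256×10^6 + 451400 = 2.4770×10^6 mol.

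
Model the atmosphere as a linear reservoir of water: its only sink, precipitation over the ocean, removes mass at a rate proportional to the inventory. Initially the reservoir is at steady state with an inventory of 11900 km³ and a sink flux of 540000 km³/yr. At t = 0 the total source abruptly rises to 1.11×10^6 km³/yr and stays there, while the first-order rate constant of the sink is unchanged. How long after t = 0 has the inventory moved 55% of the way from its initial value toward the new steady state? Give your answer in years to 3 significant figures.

τ = M₀/F₀ = 11900/540000 = 0.02204 yr.
The remaining gap fraction is e^(−t/τ); 55% covered ⇒ e^(−t/τ) = 0.450.
t = −τ ln(0.450) = 0.02204 × 0.7985 = 0.01760 yr.

0.0176 yr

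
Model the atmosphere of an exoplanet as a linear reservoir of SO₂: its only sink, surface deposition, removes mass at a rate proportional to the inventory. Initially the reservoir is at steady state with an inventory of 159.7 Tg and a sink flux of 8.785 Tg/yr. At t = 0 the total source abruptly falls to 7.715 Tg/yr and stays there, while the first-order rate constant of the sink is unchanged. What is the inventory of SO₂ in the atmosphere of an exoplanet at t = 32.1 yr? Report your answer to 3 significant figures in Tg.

144 Tg

τ = M₀/F₀ = 159.7/8.785 = 18.18 yr; rate constant k = 1/τ.
New steady state M_∞ = F₁/k = F₁·τ = 7.715 × 18.18 = 140.25 Tg.
M(t) = M_∞ + (M₀ − M_∞)·e^(−t/τ); t/τ = 32.1/18.18 = 1.766, so e^(−t/τ) = 0.1710.
M(t) = 140.25 + 19.45 × 0.1710 = 143.58 Tg.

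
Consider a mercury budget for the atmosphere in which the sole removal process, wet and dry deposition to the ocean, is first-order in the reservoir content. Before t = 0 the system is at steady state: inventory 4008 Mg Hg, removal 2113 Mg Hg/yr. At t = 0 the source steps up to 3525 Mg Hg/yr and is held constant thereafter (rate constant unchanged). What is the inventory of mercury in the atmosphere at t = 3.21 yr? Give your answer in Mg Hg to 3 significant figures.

6190 Mg Hg

The sink rate constant is k = F₀/M₀ = 2113/4008 = 0.5272 yr⁻¹.
Solving dM/dt = F₁ − kM with M(0) = M₀ gives M(t) = F₁/k + (M₀ − F₁/k)·e^(−kt).
F₁/k = 3525/0.5272 = 6686.3 Mg Hg; kt = 0.5272 × 3.21 = 1.692, e^(−kt) = 0.1841.
M(3.21) = 6686.3 + (4008 − 6686.3) × 0.1841 = 6686.3 − 493.1 = 6193.3 Mg Hg.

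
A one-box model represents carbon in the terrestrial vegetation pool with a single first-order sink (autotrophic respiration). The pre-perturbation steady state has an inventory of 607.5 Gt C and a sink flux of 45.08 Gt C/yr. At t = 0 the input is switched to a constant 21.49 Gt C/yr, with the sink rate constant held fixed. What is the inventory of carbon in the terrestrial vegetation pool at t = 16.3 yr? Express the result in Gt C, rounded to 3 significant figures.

384 Gt C

τ = M₀/F₀ = 607.5/45.08 = 13.48 yr; rate constant k = 1/τ.
New steady state M_∞ = F₁/k = F₁·τ = 21.49 × 13.48 = 289.60 Gt C.
M(t) = M_∞ + (M₀ − M_∞)·e^(−t/τ); t/τ = 16.3/13.48 = 1.210, so e^(−t/τ) = 0.2983.
M(t) = 289.60 + 317.9 × 0.2983 = 384.44 Gt C.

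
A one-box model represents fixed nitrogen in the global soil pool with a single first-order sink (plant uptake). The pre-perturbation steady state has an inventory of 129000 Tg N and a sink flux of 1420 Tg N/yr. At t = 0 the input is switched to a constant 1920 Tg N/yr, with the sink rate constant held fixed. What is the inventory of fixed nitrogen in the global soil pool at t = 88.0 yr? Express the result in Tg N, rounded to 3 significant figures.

The sink rate constant is k = F₀/M₀ = 1420/129000 = 0.01101 yr⁻¹.
Solving dM/dt = F₁ − kM with M(0) = M₀ gives M(t) = F₁/k + (M₀ − F₁/k)·e^(−kt).
F₁/k = 1920/0.01101 = 174420 Tg N; kt = 0.01101 × 88.0 = 0.9687, e^(−kt) = 0.3796.
M(88.0) = 174420 + (129000 − 174420) × 0.3796 = 174420 − 17240 = 157180 Tg N.

157000 Tg N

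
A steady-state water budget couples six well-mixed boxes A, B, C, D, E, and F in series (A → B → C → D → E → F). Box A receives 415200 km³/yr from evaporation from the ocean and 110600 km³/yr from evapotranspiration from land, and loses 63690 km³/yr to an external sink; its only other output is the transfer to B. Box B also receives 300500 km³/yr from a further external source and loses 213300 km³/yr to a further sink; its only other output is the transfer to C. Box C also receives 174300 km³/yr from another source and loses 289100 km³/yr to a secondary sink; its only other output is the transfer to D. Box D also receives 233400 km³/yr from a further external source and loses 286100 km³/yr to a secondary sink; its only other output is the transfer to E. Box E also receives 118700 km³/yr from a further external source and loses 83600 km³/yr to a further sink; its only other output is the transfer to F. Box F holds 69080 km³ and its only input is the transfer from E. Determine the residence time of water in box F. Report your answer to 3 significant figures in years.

Box A: F(A→B) = (415200 + 110600) − 63690 = 462110 km³/yr.
Box B: F(B→C) = (462110 + 300500) − 213300 = 549310 km³/yr.
Box C: F(C→D) = (549310 + 174300) − 289100 = 434510 km³/yr.
Box D: F(D→E) = (434510 + 233400) − 286100 = 381810 km³/yr.
Box E: F(E→F) = (381810 + 118700) − 83600 = 416910 km³/yr.
Box F throughput = its input = 416910 km³/yr; τ = 69080 / 416910 = 0.1657 yr.

0.166 yr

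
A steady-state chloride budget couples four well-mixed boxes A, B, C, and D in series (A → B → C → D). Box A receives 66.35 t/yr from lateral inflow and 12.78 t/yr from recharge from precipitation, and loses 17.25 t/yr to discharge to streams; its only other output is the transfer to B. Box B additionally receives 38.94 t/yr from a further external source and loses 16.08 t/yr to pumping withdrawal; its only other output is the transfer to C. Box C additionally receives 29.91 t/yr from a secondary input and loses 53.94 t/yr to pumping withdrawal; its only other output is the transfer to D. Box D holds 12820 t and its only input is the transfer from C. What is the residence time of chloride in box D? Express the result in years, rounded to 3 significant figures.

211 yr

Box A: F(A→B) = (66.35 + 12.78) − 17.25 = 61.880 t/yr.
Box B: F(B→C) = (61.880 + 38.94) − 16.08 = 84.740 t/yr.
Box C: F(C→D) = (84.740 + 29.91) − 53.94 = 60.710 t/yr.
Box D throughput = its input = 60.710 t/yr; τ = 12820 / 60.710 = 211.2 yr.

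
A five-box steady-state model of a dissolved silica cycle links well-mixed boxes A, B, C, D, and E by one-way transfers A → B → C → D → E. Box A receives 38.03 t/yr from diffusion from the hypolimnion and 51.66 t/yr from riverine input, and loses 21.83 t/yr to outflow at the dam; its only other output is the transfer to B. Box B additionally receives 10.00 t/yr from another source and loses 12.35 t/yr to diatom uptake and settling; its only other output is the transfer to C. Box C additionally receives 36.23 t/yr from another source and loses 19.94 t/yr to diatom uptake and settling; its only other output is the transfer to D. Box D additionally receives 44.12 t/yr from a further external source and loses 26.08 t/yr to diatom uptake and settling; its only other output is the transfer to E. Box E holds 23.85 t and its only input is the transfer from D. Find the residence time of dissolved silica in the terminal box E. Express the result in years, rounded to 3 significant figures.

0.239 yr

Box A: F(A→B) = (38.03 + 51.66) − 21.83 = 67.860 t/yr.
Box B: F(B→C) = (67.860 + 10.00) − 12.35 = 65.510 t/yr.
Box C: F(C→D) = (65.510 + 36.23) − 19.94 = 81.800 t/yr.
Box D: F(D→E) = (81.800 + 44.12) − 26.08 = 99.840 t/yr.
Box E throughput = its input = 99.840 t/yr; τ = 23.85 / 99.840 = 0.2389 yr.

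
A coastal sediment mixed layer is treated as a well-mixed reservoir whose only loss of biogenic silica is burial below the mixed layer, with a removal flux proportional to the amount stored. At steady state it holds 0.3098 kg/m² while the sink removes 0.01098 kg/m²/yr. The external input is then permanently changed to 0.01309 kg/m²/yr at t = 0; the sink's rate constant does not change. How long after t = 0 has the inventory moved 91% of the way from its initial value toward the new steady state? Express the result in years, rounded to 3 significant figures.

τ = M₀/F₀ = 0.3098/0.01098 = 28.21 yr.
The remaining gap fraction is e^(−t/τ); 91% covered ⇒ e^(−t/τ) = 0.0900.
t = −τ ln(0.0900) = 28.21 × 2.408 = 67.94 yr.

67.9 yr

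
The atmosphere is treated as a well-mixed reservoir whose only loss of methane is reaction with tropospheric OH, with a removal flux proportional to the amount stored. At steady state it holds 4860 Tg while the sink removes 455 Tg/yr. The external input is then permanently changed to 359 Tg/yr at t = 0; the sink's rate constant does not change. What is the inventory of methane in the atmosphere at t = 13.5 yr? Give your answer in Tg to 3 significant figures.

The sink rate constant is k = F₀/M₀ = 455/4860 = 0.09362 yr⁻¹.
Solving dM/dt = F₁ − kM with M(0) = M₀ gives M(t) = F₁/k + (M₀ − F₁/k)·e^(−kt).
F₁/k = 359/0.09362 = 3834.6 Tg; kt = 0.09362 × 13.5 = 1.264, e^(−kt) = 0.2826.
M(13.5) = 3834.6 + (4860 − 3834.6) × 0.2826 = 3834.6 + 289.7 = 4124.3 Tg.

4120 Tg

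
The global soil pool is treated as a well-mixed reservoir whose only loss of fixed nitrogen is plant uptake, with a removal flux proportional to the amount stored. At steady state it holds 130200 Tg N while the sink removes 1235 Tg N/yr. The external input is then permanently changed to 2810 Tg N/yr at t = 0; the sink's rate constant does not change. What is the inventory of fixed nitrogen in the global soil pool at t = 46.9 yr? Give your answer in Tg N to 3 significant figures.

190000 Tg N

Residence time τ = M₀/F₀ = 105.4 yr. The eventual steady state is M_∞ = M₀·(F₁/F₀) = 130200 × 2810/1235 = 296240 Tg N.
The anomaly ΔM(t) = M(t) − M_∞ decays as ΔM₀·e^(−t/τ) with ΔM₀ = 130200 − 296240 = −166000 Tg N.
At t = 46.9 yr, e^(−t/τ) = e^(−0.4449) = 0.6409, so ΔM = −106400 Tg N and M = 296240 − 106400 = 189820 Tg N.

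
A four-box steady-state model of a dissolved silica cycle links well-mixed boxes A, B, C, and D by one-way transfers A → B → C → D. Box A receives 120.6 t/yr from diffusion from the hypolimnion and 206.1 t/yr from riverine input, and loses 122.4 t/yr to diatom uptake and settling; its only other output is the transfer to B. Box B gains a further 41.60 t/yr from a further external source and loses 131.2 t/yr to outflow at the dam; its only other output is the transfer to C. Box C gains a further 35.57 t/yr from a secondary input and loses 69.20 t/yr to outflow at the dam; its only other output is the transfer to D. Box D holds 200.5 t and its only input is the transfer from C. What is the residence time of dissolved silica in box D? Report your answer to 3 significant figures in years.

2.47 yr

Box A: F(A→B) = (120.6 + 206.1) − 122.4 = 204.30 t/yr.
Box B: F(B→C) = (204.30 + 41.60) − 131.2 = 114.70 t/yr.
Box C: F(C→D) = (114.70 + 35.57) − 69.20 = 81.070 t/yr.
Box D throughput = its input = 81.070 t/yr; τ = 200.5 / 81.070 = 2.473 yr.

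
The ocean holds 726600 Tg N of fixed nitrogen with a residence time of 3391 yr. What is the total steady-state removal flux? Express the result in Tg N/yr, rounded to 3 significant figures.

214 Tg N/yr

F = M / τ = 726600 / 3391 = 214.3 Tg N/yr.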